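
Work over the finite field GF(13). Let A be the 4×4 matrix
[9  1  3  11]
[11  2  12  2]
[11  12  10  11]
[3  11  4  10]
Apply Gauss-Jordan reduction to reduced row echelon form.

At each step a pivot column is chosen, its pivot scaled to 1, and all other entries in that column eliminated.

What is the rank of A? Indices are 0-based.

rank = 4

step 1: normalize row 0 (÷9) = (1, 3, 9, 7)
  row 1: subtract 11×row0 = (0, 8, 4, 3)
  row 2: subtract 11×row0 = (0, 5, 2, 12)
  row 3: subtract 3×row0 = (0, 2, 3, 2)
step 2: normalize row 1 (÷8) = (0, 1, 7, 2)
  row 0: subtract 3×row1 = (1, 0, 1, 1)
  row 2: subtract 5×row1 = (0, 0, 6, 2)
  row 3: subtract 2×row1 = (0, 0, 2, 11)
step 3: normalize row 2 (÷6) = (0, 0, 1, 9)
  row 0: subtract 1×row2 = (1, 0, 0, 5)
  row 1: subtract 7×row2 = (0, 1, 0, 4)
  row 3: subtract 2×row2 = (0, 0, 0, 6)
step 4: normalize row 3 (÷6) = (0, 0, 0, 1)
  row 0: subtract 5×row3 = (1, 0, 0, 0)
  row 1: subtract 4×row3 = (0, 1, 0, 0)
  row 2: subtract 9×row3 = (0, 0, 1, 0)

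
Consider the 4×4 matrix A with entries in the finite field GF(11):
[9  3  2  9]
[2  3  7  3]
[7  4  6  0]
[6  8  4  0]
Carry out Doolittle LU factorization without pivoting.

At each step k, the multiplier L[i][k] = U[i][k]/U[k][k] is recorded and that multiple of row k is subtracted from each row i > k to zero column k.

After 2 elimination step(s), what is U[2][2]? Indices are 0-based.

U[2][2] = 5

Step 1: pivot at (0,0) is 9.
  row1 ← row1 − (10)·row0  ⇒  L[1][0]=10, U row1=(0, 6, 9, 1)
  row2 ← row2 − (2)·row0  ⇒  L[2][0]=2, U row2=(0, 9, 2, 4)
  row3 ← row3 − (8)·row0  ⇒  L[3][0]=8, U row3=(0, 6, 10, 5)
Step 2: pivot at (1,1) is 6.
  row2 ← row2 − (7)·row1  ⇒  L[2][1]=7, U row2=(0, 0, 5, 8)
  row3 ← row3 − (1)·row1  ⇒  L[3][1]=1, U row3=(0, 0, 1, 4)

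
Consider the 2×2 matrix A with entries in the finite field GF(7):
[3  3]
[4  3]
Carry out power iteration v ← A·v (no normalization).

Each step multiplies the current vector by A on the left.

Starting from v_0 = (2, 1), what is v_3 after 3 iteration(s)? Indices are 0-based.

v_3 = (2, 6)

v_0 = (2, 1).
v_1 = A·v_0 = (2, 4).
v_2 = A·v_1 = (4, 6).
v_3 = A·v_2 = (2, 6).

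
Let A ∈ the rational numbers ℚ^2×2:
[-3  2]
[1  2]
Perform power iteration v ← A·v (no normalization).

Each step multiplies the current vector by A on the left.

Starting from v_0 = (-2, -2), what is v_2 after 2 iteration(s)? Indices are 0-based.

v_2 = (-18, -10)

v_0 = (-2, -2).
v_1 = A·v_0 = (2, -6).
v_2 = A·v_1 = (-18, -10).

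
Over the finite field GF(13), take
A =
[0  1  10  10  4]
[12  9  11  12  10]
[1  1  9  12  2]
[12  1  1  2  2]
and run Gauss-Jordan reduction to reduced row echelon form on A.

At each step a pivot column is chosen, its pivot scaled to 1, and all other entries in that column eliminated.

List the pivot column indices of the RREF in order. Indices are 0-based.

[1] R0 <-> R1
[1] R0 /= 12  ⇒  (1, 4, 2, 1, 3)
     R2 -= 1·R0  ⇒  (0, 10, 7, 11, 12)
     R3 -= 12·R0  ⇒  (0, 5, 3, 3, 5)
[2] R1 /= 1  ⇒  (0, 1, 10, 10, 4)
     R0 -= 4·R1  ⇒  (1, 0, 1, 0, 0)
     R2 -= 10·R1  ⇒  (0, 0, 11, 2, 11)
     R3 -= 5·R1  ⇒  (0, 0, 5, 5, 11)
[3] R2 /= 11  ⇒  (0, 0, 1, 12, 1)
     R0 -= 1·R2  ⇒  (1, 0, 0, 1, 12)
     R1 -= 10·R2  ⇒  (0, 1, 0, 7, 7)
     R3 -= 5·R2  ⇒  (0, 0, 0, 10, 6)
[4] R3 /= 10  ⇒  (0, 0, 0, 1, 11)
     R0 -= 1·R3  ⇒  (1, 0, 0, 0, 1)
     R1 -= 7·R3  ⇒  (0, 1, 0, 0, 8)
     R2 -= 12·R3  ⇒  (0, 0, 1, 0, 12)

pivot columns: 0, 1, 2, 3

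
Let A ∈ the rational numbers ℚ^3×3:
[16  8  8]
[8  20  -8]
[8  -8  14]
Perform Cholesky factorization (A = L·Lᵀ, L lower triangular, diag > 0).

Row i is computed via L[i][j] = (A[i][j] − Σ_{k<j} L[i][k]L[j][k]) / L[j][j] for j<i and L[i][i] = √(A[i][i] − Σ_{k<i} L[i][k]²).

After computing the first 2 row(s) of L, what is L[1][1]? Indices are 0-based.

Step 1: L[0][0] = √(16) = 4.
  L[1][0] = (8) / L[0][0] = 2.
Step 2: L[1][1] = √(16) = 4.

L[1][1] = 4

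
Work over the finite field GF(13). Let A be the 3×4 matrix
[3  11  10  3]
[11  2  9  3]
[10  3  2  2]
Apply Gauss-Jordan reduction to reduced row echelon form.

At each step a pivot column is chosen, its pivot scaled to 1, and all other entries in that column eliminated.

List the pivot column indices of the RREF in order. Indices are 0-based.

pivot columns: 0, 1, 2

step 1: normalize row 0 (÷3) = (1, 8, 12, 1)
  row 1: subtract 11×row0 = (0, 5, 7, 5)
  row 2: subtract 10×row0 = (0, 1, 12, 5)
step 2: normalize row 1 (÷5) = (0, 1, 4, 1)
  row 0: subtract 8×row1 = (1, 0, 6, 6)
  row 2: subtract 1×row1 = (0, 0, 8, 4)
step 3: normalize row 2 (÷8) = (0, 0, 1, 7)
  row 0: subtract 6×row2 = (1, 0, 0, 3)
  row 1: subtract 4×row2 = (0, 1, 0, 12)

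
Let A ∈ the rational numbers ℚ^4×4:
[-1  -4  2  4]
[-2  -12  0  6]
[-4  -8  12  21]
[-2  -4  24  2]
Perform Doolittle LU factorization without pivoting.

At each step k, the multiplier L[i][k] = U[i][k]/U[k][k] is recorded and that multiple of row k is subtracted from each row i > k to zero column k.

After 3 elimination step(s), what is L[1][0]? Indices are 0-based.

[col 0] pivot -1
  R1 -= 2*R0 → (0, -4, -4, -2)  (L[1][0] := 2)
  R2 -= 4*R0 → (0, 8, 4, 5)  (L[2][0] := 4)
  R3 -= 2*R0 → (0, 4, 20, -6)  (L[3][0] := 2)
[col 1] pivot -4
  R2 -= -2*R1 → (0, 0, -4, 1)  (L[2][1] := -2)
  R3 -= -1*R1 → (0, 0, 16, -8)  (L[3][1] := -1)
[col 2] pivot -4
  R3 -= -4*R2 → (0, 0, 0, -4)  (L[3][2] := -4)

L[1][0] = 2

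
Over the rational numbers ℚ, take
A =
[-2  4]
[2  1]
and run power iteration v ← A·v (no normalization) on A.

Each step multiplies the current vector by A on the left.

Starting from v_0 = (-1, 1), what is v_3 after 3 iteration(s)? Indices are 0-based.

v_0 = (-1, 1).
v_1 = A·v_0 = (6, -1).
v_2 = A·v_1 = (-16, 11).
v_3 = A·v_2 = (76, -21).

v_3 = (76, -21)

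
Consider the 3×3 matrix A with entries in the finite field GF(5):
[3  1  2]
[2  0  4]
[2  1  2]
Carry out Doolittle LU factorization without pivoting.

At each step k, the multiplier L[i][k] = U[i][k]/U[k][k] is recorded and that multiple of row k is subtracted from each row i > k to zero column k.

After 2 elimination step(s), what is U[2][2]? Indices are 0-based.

k=0: U[0][0]=3
  eliminate (1,0): mult=4, new row 1: (0, 1, 1); set L[1][0]=4
  eliminate (2,0): mult=4, new row 2: (0, 2, 4); set L[2][0]=4
k=1: U[1][1]=1
  eliminate (2,1): mult=2, new row 2: (0, 0, 2); set L[2][1]=2

U[2][2] = 2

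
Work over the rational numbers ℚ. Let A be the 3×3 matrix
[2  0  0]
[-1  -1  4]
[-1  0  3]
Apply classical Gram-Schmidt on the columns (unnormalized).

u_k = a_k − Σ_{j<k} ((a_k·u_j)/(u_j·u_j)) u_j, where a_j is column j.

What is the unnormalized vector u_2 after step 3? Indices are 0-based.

Step 1: u_0 = a_0 = (2, -1, -1).
Step 2: u_1 = a_1 − (1/6)·u_0 = (-1/3, -5/6, 1/6).
Step 3: u_2 = a_2 − (-7/6)·u_0 − (-17/5)·u_1 = (6/5, 0, 12/5).

u_2 = (6/5, 0, 12/5)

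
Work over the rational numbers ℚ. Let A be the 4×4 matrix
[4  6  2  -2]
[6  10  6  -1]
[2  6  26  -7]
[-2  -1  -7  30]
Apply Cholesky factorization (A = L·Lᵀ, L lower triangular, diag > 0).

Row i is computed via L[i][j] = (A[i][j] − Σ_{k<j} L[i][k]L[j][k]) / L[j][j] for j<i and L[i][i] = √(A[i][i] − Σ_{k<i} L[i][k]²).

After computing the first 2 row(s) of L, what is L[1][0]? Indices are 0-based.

Step 1: L[0][0] = √(4) = 2.
  L[1][0] = (6) / L[0][0] = 3.
Step 2: L[1][1] = √(1) = 1.

L[1][0] = 3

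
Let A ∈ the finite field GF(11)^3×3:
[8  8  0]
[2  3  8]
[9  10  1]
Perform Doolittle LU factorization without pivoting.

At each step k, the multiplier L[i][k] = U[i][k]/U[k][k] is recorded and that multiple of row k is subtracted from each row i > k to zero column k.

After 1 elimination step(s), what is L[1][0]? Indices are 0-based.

[col 0] pivot 8
  R1 -= 3*R0 → (0, 1, 8)  (L[1][0] := 3)
  R2 -= 8*R0 → (0, 1, 1)  (L[2][0] := 8)

L[1][0] = 3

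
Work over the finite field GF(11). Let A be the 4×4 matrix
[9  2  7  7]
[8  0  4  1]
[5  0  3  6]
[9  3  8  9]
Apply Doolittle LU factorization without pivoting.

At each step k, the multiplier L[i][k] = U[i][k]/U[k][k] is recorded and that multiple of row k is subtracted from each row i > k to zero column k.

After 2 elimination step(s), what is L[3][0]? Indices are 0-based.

L[3][0] = 1

Step 1: pivot at (0,0) is 9.
  row1 ← row1 − (7)·row0  ⇒  L[1][0]=7, U row1=(0, 8, 10, 7)
  row2 ← row2 − (3)·row0  ⇒  L[2][0]=3, U row2=(0, 5, 4, 7)
  row3 ← row3 − (1)·row0  ⇒  L[3][0]=1, U row3=(0, 1, 1, 2)
Step 2: pivot at (1,1) is 8.
  row2 ← row2 − (2)·row1  ⇒  L[2][1]=2, U row2=(0, 0, 6, 4)
  row3 ← row3 − (7)·row1  ⇒  L[3][1]=7, U row3=(0, 0, 8, 8)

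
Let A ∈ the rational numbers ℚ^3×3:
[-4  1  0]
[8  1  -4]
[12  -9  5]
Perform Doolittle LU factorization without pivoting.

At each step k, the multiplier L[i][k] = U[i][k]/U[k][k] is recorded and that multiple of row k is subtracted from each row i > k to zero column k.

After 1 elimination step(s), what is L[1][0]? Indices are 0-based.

L[1][0] = -2

k=0: U[0][0]=-4
  eliminate (1,0): mult=-2, new row 1: (0, 3, -4); set L[1][0]=-2
  eliminate (2,0): mult=-3, new row 2: (0, -6, 5); set L[2][0]=-3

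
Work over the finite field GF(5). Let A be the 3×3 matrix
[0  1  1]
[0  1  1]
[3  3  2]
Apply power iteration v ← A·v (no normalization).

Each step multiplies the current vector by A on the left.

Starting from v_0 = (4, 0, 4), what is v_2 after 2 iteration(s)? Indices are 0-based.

v_2 = (4, 4, 4)

v_0 = (4, 0, 4).
v_1 = A·v_0 = (4, 4, 0).
v_2 = A·v_1 = (4, 4, 4).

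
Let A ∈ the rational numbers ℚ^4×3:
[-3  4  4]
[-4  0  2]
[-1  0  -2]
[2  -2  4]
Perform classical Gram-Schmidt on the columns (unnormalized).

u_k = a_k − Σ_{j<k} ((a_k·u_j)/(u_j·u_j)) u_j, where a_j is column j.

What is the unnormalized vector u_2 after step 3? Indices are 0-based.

u_2 = (105/43, 50/43, -95/43, 210/43)

Step 1: u_0 = a_0 = (-3, -4, -1, 2).
Step 2: u_1 = a_1 − (-8/15)·u_0 = (12/5, -32/15, -8/15, -14/15).
Step 3: u_2 = a_2 − (-1/3)·u_0 − (10/43)·u_1 = (105/43, 50/43, -95/43, 210/43).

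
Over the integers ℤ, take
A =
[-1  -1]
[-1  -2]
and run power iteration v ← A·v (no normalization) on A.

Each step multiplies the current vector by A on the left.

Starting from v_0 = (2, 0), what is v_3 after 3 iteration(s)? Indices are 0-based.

v_3 = (-10, -16)

v_0 = (2, 0).
v_1 = A·v_0 = (-2, -2).
v_2 = A·v_1 = (4, 6).
v_3 = A·v_2 = (-10, -16).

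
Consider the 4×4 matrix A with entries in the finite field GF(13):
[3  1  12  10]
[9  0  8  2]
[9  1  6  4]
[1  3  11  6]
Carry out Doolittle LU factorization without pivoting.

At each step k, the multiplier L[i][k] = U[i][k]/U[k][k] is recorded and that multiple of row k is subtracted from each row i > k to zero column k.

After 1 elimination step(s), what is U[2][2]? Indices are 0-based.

U[2][2] = 9

[col 0] pivot 3
  R1 -= 3*R0 → (0, 10, 11, 11)  (L[1][0] := 3)
  R2 -= 3*R0 → (0, 11, 9, 0)  (L[2][0] := 3)
  R3 -= 9*R0 → (0, 7, 7, 7)  (L[3][0] := 9)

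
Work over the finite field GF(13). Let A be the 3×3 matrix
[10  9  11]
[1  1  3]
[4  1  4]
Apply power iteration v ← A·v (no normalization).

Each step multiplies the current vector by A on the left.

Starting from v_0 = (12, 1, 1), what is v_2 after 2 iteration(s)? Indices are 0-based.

v_2 = (8, 3, 8)

v_0 = (12, 1, 1).
v_1 = A·v_0 = (10, 3, 1).
v_2 = A·v_1 = (8, 3, 8).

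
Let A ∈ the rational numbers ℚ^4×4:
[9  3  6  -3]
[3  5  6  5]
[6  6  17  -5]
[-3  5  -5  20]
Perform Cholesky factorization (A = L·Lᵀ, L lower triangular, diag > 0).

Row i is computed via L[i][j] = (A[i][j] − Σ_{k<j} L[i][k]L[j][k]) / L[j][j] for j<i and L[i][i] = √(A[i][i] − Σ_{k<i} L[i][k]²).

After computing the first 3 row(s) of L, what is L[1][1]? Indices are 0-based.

L[1][1] = 2

Step 1: L[0][0] = √(9) = 3.
  L[1][0] = (3) / L[0][0] = 1.
Step 2: L[1][1] = √(4) = 2.
  L[2][0] = (6) / L[0][0] = 2.
  L[2][1] = (4) / L[1][1] = 2.
Step 3: L[2][2] = √(9) = 3.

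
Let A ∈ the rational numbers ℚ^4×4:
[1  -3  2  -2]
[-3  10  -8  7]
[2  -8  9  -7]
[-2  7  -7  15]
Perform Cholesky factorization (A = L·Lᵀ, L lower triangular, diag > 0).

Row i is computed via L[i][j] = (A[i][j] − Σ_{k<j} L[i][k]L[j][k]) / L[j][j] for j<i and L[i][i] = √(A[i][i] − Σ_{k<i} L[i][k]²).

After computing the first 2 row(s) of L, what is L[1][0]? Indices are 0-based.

L[1][0] = -3

Step 1: L[0][0] = √(1) = 1.
  L[1][0] = (-3) / L[0][0] = -3.
Step 2: L[1][1] = √(1) = 1.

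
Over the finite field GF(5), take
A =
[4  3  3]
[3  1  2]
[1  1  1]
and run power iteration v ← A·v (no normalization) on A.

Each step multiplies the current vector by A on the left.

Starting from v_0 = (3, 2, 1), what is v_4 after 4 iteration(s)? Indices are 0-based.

v_4 = (2, 3, 3)

v_0 = (3, 2, 1).
v_1 = A·v_0 = (1, 3, 1).
v_2 = A·v_1 = (1, 3, 0).
v_3 = A·v_2 = (3, 1, 4).
v_4 = A·v_3 = (2, 3, 3).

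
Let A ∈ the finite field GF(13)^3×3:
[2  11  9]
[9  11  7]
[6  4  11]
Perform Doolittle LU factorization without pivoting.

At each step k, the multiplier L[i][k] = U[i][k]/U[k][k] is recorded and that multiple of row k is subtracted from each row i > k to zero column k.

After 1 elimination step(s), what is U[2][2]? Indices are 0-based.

[col 0] pivot 2
  R1 -= 11*R0 → (0, 7, 12)  (L[1][0] := 11)
  R2 -= 3*R0 → (0, 10, 10)  (L[2][0] := 3)

U[2][2] = 10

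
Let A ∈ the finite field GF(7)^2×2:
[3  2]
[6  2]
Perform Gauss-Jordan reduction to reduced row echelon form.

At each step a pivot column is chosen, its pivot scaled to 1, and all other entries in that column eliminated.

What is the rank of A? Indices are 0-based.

step 1: normalize row 0 (÷3) = (1, 3)
  row 1: subtract 6×row0 = (0, 5)
step 2: normalize row 1 (÷5) = (0, 1)
  row 0: subtract 3×row1 = (1, 0)

rank = 2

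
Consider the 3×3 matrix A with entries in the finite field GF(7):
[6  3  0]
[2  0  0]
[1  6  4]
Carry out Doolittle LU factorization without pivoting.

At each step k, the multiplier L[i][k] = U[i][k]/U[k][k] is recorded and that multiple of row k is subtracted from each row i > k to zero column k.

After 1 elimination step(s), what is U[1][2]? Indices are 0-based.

[col 0] pivot 6
  R1 -= 5*R0 → (0, 6, 0)  (L[1][0] := 5)
  R2 -= 6*R0 → (0, 2, 4)  (L[2][0] := 6)

U[1][2] = 0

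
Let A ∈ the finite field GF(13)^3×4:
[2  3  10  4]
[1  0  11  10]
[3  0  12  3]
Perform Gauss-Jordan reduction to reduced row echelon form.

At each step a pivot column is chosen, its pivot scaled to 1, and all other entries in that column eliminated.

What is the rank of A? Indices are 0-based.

[1] R0 /= 2  ⇒  (1, 8, 5, 2)
     R1 -= 1·R0  ⇒  (0, 5, 6, 8)
     R2 -= 3·R0  ⇒  (0, 2, 10, 10)
[2] R1 /= 5  ⇒  (0, 1, 9, 12)
     R0 -= 8·R1  ⇒  (1, 0, 11, 10)
     R2 -= 2·R1  ⇒  (0, 0, 5, 12)
[3] R2 /= 5  ⇒  (0, 0, 1, 5)
     R0 -= 11·R2  ⇒  (1, 0, 0, 7)
     R1 -= 9·R2  ⇒  (0, 1, 0, 6)

rank = 3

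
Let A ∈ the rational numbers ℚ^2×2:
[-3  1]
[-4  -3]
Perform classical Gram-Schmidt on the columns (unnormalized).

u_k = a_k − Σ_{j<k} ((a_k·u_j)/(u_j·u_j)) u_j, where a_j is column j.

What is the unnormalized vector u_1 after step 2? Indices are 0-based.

u_1 = (52/25, -39/25)

Step 1: u_0 = a_0 = (-3, -4).
Step 2: u_1 = a_1 − (9/25)·u_0 = (52/25, -39/25).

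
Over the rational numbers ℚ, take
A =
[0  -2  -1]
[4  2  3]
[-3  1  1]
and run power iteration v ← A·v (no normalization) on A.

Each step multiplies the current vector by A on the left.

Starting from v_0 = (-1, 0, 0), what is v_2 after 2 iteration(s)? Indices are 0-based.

v_0 = (-1, 0, 0).
v_1 = A·v_0 = (0, -4, 3).
v_2 = A·v_1 = (5, 1, -1).

v_2 = (5, 1, -1)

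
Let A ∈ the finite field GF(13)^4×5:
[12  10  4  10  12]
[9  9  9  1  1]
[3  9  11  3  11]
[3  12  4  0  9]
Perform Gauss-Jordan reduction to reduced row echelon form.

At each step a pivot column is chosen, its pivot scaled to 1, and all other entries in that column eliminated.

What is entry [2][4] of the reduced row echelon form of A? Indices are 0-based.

M[2][4] = 5

step 1: normalize row 0 (÷12) = (1, 3, 9, 3, 1)
  row 1: subtract 9×row0 = (0, 8, 6, 0, 5)
  row 2: subtract 3×row0 = (0, 0, 10, 7, 8)
  row 3: subtract 3×row0 = (0, 3, 3, 4, 6)
step 2: normalize row 1 (÷8) = (0, 1, 4, 0, 12)
  row 0: subtract 3×row1 = (1, 0, 10, 3, 4)
  row 3: subtract 3×row1 = (0, 0, 4, 4, 9)
step 3: normalize row 2 (÷10) = (0, 0, 1, 2, 6)
  row 0: subtract 10×row2 = (1, 0, 0, 9, 9)
  row 1: subtract 4×row2 = (0, 1, 0, 5, 1)
  row 3: subtract 4×row2 = (0, 0, 0, 9, 11)
step 4: normalize row 3 (÷9) = (0, 0, 0, 1, 7)
  row 0: subtract 9×row3 = (1, 0, 0, 0, 11)
  row 1: subtract 5×row3 = (0, 1, 0, 0, 5)
  row 2: subtract 2×row3 = (0, 0, 1, 0, 5)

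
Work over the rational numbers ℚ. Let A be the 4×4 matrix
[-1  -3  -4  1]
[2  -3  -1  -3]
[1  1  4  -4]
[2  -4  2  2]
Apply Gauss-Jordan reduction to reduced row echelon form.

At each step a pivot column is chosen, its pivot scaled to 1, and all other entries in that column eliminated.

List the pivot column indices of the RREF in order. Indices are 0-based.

pivot(0,0)=-1: scale R0 → (1, 3, 4, -1)
  clear (1,0): R1 −= (2)R0 → (0, -9, -9, -1)
  clear (2,0): R2 −= (1)R0 → (0, -2, 0, -3)
  clear (3,0): R3 −= (2)R0 → (0, -10, -6, 4)
pivot(1,1)=-9: scale R1 → (0, 1, 1, 1/9)
  clear (0,1): R0 −= (3)R1 → (1, 0, 1, -4/3)
  clear (2,1): R2 −= (-2)R1 → (0, 0, 2, -25/9)
  clear (3,1): R3 −= (-10)R1 → (0, 0, 4, 46/9)
pivot(2,2)=2: scale R2 → (0, 0, 1, -25/18)
  clear (0,2): R0 −= (1)R2 → (1, 0, 0, 1/18)
  clear (1,2): R1 −= (1)R2 → (0, 1, 0, 3/2)
  clear (3,2): R3 −= (4)R2 → (0, 0, 0, 32/3)
pivot(3,3)=32/3: scale R3 → (0, 0, 0, 1)
  clear (0,3): R0 −= (1/18)R3 → (1, 0, 0, 0)
  clear (1,3): R1 −= (3/2)R3 → (0, 1, 0, 0)
  clear (2,3): R2 −= (-25/18)R3 → (0, 0, 1, 0)

pivot columns: 0, 1, 2, 3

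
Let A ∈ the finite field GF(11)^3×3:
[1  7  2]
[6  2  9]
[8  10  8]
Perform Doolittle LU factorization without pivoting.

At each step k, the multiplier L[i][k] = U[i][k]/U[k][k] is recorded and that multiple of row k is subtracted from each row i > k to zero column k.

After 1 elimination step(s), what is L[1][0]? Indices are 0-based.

[col 0] pivot 1
  R1 -= 6*R0 → (0, 4, 8)  (L[1][0] := 6)
  R2 -= 8*R0 → (0, 9, 3)  (L[2][0] := 8)

L[1][0] = 6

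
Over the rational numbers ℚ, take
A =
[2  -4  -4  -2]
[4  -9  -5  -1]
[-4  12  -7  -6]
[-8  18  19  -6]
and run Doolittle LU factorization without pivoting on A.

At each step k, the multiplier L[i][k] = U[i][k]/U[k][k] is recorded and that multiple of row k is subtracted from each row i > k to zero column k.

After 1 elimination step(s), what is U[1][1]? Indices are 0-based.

U[1][1] = -1

[col 0] pivot 2
  R1 -= 2*R0 → (0, -1, 3, 3)  (L[1][0] := 2)
  R2 -= -2*R0 → (0, 4, -15, -10)  (L[2][0] := -2)
  R3 -= -4*R0 → (0, 2, 3, -14)  (L[3][0] := -4)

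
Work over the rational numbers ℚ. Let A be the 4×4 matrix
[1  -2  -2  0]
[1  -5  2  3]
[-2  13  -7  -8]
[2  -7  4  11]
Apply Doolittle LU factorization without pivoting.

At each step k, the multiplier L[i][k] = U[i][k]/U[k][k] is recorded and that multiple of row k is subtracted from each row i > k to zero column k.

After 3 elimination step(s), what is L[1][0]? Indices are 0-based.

[col 0] pivot 1
  R1 -= 1*R0 → (0, -3, 4, 3)  (L[1][0] := 1)
  R2 -= -2*R0 → (0, 9, -11, -8)  (L[2][0] := -2)
  R3 -= 2*R0 → (0, -3, 8, 11)  (L[3][0] := 2)
[col 1] pivot -3
  R2 -= -3*R1 → (0, 0, 1, 1)  (L[2][1] := -3)
  R3 -= 1*R1 → (0, 0, 4, 8)  (L[3][1] := 1)
[col 2] pivot 1
  R3 -= 4*R2 → (0, 0, 0, 4)  (L[3][2] := 4)

L[1][0] = 1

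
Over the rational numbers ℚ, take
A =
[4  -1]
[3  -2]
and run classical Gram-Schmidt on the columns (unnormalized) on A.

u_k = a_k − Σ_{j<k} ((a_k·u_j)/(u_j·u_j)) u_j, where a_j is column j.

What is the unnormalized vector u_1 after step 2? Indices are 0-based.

Step 1: u_0 = a_0 = (4, 3).
Step 2: u_1 = a_1 − (-2/5)·u_0 = (3/5, -4/5).

u_1 = (3/5, -4/5)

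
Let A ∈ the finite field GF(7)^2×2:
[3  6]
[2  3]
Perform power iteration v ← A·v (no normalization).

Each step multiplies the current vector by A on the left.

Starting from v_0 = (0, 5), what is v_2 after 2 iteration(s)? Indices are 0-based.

v_0 = (0, 5).
v_1 = A·v_0 = (2, 1).
v_2 = A·v_1 = (5, 0).

v_2 = (5, 0)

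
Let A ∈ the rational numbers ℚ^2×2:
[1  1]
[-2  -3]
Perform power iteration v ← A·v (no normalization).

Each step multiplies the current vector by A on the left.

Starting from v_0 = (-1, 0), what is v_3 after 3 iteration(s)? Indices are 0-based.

v_0 = (-1, 0).
v_1 = A·v_0 = (-1, 2).
v_2 = A·v_1 = (1, -4).
v_3 = A·v_2 = (-3, 10).

v_3 = (-3, 10)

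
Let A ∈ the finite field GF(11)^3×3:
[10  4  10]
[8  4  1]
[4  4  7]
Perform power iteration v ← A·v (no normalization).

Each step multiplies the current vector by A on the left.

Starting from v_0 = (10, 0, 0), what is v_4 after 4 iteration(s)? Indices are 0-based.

v_0 = (10, 0, 0).
v_1 = A·v_0 = (1, 3, 7).
v_2 = A·v_1 = (4, 5, 10).
v_3 = A·v_2 = (6, 7, 7).
v_4 = A·v_3 = (4, 6, 2).

v_4 = (4, 6, 2)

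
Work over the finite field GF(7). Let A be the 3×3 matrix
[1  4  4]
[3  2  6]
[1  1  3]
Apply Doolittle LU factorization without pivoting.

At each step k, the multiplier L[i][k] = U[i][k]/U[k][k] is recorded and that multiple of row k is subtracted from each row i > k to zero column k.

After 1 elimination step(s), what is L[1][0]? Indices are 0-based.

[col 0] pivot 1
  R1 -= 3*R0 → (0, 4, 1)  (L[1][0] := 3)
  R2 -= 1*R0 → (0, 4, 6)  (L[2][0] := 1)

L[1][0] = 3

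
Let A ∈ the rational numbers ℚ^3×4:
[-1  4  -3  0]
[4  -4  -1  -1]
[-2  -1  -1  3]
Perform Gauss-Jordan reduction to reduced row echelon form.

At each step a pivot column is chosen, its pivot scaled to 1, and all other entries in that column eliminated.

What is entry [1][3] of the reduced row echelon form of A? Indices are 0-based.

M[1][3] = -34/57

[1] R0 /= -1  ⇒  (1, -4, 3, 0)
     R1 -= 4·R0  ⇒  (0, 12, -13, -1)
     R2 -= -2·R0  ⇒  (0, -9, 5, 3)
[2] R1 /= 12  ⇒  (0, 1, -13/12, -1/12)
     R0 -= -4·R1  ⇒  (1, 0, -4/3, -1/3)
     R2 -= -9·R1  ⇒  (0, 0, -19/4, 9/4)
[3] R2 /= -19/4  ⇒  (0, 0, 1, -9/19)
     R0 -= -4/3·R2  ⇒  (1, 0, 0, -55/57)
     R1 -= -13/12·R2  ⇒  (0, 1, 0, -34/57)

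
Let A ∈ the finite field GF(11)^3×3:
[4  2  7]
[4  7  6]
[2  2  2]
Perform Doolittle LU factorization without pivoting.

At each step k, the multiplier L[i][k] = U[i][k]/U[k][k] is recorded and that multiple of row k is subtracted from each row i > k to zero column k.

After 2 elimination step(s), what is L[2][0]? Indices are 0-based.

[col 0] pivot 4
  R1 -= 1*R0 → (0, 5, 10)  (L[1][0] := 1)
  R2 -= 6*R0 → (0, 1, 4)  (L[2][0] := 6)
[col 1] pivot 5
  R2 -= 9*R1 → (0, 0, 2)  (L[2][1] := 9)

L[2][0] = 6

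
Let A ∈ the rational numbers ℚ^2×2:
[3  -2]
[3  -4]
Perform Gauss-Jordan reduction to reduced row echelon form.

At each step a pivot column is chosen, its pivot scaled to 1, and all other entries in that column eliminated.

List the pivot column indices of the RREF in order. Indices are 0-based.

step 1: normalize row 0 (÷3) = (1, -2/3)
  row 1: subtract 3×row0 = (0, -2)
step 2: normalize row 1 (÷-2) = (0, 1)
  row 0: subtract -2/3×row1 = (1, 0)

pivot columns: 0, 1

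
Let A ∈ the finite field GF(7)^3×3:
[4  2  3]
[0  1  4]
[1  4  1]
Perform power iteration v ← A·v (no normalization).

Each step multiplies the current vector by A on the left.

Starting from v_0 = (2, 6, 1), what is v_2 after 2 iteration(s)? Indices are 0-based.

v_2 = (4, 6, 6)

v_0 = (2, 6, 1).
v_1 = A·v_0 = (2, 3, 6).
v_2 = A·v_1 = (4, 6, 6).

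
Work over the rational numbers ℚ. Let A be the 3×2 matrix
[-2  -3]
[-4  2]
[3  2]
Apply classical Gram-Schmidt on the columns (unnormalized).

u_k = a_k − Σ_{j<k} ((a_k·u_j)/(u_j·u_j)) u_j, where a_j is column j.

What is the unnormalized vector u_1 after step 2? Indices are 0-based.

u_1 = (-79/29, 74/29, 46/29)

Step 1: u_0 = a_0 = (-2, -4, 3).
Step 2: u_1 = a_1 − (4/29)·u_0 = (-79/29, 74/29, 46/29).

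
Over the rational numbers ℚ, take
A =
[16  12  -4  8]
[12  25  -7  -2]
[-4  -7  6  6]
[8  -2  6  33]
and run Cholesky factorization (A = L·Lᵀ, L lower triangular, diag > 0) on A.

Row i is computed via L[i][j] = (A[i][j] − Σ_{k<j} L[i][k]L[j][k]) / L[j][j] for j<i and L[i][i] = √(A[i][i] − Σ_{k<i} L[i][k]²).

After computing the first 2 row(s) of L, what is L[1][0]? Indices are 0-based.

L[1][0] = 3

Step 1: L[0][0] = √(16) = 4.
  L[1][0] = (12) / L[0][0] = 3.
Step 2: L[1][1] = √(16) = 4.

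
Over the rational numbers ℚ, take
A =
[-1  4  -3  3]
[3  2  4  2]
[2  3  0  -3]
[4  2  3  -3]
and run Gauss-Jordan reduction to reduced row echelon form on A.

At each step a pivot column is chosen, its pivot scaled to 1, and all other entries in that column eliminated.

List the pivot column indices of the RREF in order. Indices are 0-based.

pivot columns: 0, 1, 2, 3

step 1: normalize row 0 (÷-1) = (1, -4, 3, -3)
  row 1: subtract 3×row0 = (0, 14, -5, 11)
  row 2: subtract 2×row0 = (0, 11, -6, 3)
  row 3: subtract 4×row0 = (0, 18, -9, 9)
step 2: normalize row 1 (÷14) = (0, 1, -5/14, 11/14)
  row 0: subtract -4×row1 = (1, 0, 11/7, 1/7)
  row 2: subtract 11×row1 = (0, 0, -29/14, -79/14)
  row 3: subtract 18×row1 = (0, 0, -18/7, -36/7)
step 3: normalize row 2 (÷-29/14) = (0, 0, 1, 79/29)
  row 0: subtract 11/7×row2 = (1, 0, 0, -120/29)
  row 1: subtract -5/14×row2 = (0, 1, 0, 51/29)
  row 3: subtract -18/7×row2 = (0, 0, 0, 54/29)
step 4: normalize row 3 (÷54/29) = (0, 0, 0, 1)
  row 0: subtract -120/29×row3 = (1, 0, 0, 0)
  row 1: subtract 51/29×row3 = (0, 1, 0, 0)
  row 2: subtract 79/29×row3 = (0, 0, 1, 0)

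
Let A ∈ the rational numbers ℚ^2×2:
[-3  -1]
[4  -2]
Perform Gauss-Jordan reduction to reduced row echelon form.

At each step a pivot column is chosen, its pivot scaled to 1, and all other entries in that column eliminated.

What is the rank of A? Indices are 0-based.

rank = 2

[1] R0 /= -3  ⇒  (1, 1/3)
     R1 -= 4·R0  ⇒  (0, -10/3)
[2] R1 /= -10/3  ⇒  (0, 1)
     R0 -= 1/3·R1  ⇒  (1, 0)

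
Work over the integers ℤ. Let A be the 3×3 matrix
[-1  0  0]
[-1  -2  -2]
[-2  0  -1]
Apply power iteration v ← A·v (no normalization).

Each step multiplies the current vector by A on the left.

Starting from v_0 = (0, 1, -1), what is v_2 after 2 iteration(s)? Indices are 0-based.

v_2 = (0, -2, -1)

v_0 = (0, 1, -1).
v_1 = A·v_0 = (0, 0, 1).
v_2 = A·v_1 = (0, -2, -1).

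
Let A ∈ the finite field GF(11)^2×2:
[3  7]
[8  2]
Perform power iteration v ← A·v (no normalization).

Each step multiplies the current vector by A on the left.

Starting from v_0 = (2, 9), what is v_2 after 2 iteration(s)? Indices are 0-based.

v_2 = (5, 4)

v_0 = (2, 9).
v_1 = A·v_0 = (3, 1).
v_2 = A·v_1 = (5, 4).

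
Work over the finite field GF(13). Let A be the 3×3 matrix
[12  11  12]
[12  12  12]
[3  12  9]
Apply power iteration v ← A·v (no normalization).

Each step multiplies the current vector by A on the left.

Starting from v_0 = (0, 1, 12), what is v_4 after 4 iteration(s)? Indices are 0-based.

v_0 = (0, 1, 12).
v_1 = A·v_0 = (12, 0, 3).
v_2 = A·v_1 = (11, 11, 11).
v_3 = A·v_2 = (8, 6, 4).
v_4 = A·v_3 = (2, 8, 2).

v_4 = (2, 8, 2)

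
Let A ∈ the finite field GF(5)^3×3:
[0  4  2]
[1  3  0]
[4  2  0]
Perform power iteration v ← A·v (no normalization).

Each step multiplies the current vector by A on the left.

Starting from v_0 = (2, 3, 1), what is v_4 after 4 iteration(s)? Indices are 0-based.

v_0 = (2, 3, 1).
v_1 = A·v_0 = (4, 1, 4).
v_2 = A·v_1 = (2, 2, 3).
v_3 = A·v_2 = (4, 3, 2).
v_4 = A·v_3 = (1, 3, 2).

v_4 = (1, 3, 2)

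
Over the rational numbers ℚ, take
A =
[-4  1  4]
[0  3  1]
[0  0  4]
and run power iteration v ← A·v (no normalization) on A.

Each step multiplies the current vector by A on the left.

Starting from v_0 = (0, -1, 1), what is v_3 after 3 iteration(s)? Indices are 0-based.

v_3 = (54, 10, 64)

v_0 = (0, -1, 1).
v_1 = A·v_0 = (3, -2, 4).
v_2 = A·v_1 = (2, -2, 16).
v_3 = A·v_2 = (54, 10, 64).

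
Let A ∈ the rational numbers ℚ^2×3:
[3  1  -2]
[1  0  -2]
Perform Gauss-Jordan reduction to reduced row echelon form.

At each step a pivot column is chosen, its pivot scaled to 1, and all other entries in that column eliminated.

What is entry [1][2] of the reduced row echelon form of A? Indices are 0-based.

pivot(0,0)=3: scale R0 → (1, 1/3, -2/3)
  clear (1,0): R1 −= (1)R0 → (0, -1/3, -4/3)
pivot(1,1)=-1/3: scale R1 → (0, 1, 4)
  clear (0,1): R0 −= (1/3)R1 → (1, 0, -2)

M[1][2] = 4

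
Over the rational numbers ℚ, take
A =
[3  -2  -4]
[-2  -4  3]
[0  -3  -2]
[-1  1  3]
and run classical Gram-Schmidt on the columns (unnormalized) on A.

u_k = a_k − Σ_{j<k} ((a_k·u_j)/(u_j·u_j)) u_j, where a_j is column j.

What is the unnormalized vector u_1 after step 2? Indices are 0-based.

u_1 = (-31/14, -27/7, -3, 15/14)

Step 1: u_0 = a_0 = (3, -2, 0, -1).
Step 2: u_1 = a_1 − (1/14)·u_0 = (-31/14, -27/7, -3, 15/14).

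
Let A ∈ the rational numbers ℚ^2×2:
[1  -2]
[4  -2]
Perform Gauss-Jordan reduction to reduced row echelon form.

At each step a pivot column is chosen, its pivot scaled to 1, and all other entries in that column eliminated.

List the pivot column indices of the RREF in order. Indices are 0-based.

pivot(0,0)=1: scale R0 → (1, -2)
  clear (1,0): R1 −= (4)R0 → (0, 6)
pivot(1,1)=6: scale R1 → (0, 1)
  clear (0,1): R0 −= (-2)R1 → (1, 0)

pivot columns: 0, 1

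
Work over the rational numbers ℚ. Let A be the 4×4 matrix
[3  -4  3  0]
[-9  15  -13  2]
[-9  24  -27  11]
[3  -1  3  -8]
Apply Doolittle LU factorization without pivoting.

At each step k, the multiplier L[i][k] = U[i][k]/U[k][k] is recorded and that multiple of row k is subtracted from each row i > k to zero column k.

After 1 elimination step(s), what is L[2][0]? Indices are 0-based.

[col 0] pivot 3
  R1 -= -3*R0 → (0, 3, -4, 2)  (L[1][0] := -3)
  R2 -= -3*R0 → (0, 12, -18, 11)  (L[2][0] := -3)
  R3 -= 1*R0 → (0, 3, 0, -8)  (L[3][0] := 1)

L[2][0] = -3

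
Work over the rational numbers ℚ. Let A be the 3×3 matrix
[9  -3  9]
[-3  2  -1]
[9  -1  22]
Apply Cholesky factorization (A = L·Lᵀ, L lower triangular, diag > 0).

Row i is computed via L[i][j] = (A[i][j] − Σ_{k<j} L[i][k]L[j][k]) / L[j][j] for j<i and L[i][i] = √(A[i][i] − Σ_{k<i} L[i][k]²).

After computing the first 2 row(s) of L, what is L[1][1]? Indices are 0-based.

Step 1: L[0][0] = √(9) = 3.
  L[1][0] = (-3) / L[0][0] = -1.
Step 2: L[1][1] = √(1) = 1.

L[1][1] = 1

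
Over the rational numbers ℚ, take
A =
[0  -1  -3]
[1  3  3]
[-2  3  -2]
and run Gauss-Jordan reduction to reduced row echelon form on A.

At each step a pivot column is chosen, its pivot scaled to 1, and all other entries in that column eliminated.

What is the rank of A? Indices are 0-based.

[1] R0 <-> R1
[1] R0 /= 1  ⇒  (1, 3, 3)
     R2 -= -2·R0  ⇒  (0, 9, 4)
[2] R1 /= -1  ⇒  (0, 1, 3)
     R0 -= 3·R1  ⇒  (1, 0, -6)
     R2 -= 9·R1  ⇒  (0, 0, -23)
[3] R2 /= -23  ⇒  (0, 0, 1)
     R0 -= -6·R2  ⇒  (1, 0, 0)
     R1 -= 3·R2  ⇒  (0, 1, 0)

rank = 3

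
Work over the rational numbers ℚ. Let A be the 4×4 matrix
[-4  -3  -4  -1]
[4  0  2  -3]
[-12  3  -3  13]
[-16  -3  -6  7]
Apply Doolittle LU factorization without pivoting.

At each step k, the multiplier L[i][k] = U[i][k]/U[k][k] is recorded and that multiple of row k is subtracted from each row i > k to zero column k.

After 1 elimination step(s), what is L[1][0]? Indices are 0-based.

L[1][0] = -1

k=0: U[0][0]=-4
  eliminate (1,0): mult=-1, new row 1: (0, -3, -2, -4); set L[1][0]=-1
  eliminate (2,0): mult=3, new row 2: (0, 12, 9, 16); set L[2][0]=3
  eliminate (3,0): mult=4, new row 3: (0, 9, 10, 11); set L[3][0]=4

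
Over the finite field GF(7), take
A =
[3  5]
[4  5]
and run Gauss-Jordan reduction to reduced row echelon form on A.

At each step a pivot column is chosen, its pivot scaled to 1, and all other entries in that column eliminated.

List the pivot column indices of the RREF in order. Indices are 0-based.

step 1: normalize row 0 (÷3) = (1, 4)
  row 1: subtract 4×row0 = (0, 3)
step 2: normalize row 1 (÷3) = (0, 1)
  row 0: subtract 4×row1 = (1, 0)

pivot columns: 0, 1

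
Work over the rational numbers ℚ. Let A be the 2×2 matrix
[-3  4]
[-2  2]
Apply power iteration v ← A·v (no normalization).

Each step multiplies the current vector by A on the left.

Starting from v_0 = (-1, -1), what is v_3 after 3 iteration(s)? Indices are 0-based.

v_0 = (-1, -1).
v_1 = A·v_0 = (-1, 0).
v_2 = A·v_1 = (3, 2).
v_3 = A·v_2 = (-1, -2).

v_3 = (-1, -2)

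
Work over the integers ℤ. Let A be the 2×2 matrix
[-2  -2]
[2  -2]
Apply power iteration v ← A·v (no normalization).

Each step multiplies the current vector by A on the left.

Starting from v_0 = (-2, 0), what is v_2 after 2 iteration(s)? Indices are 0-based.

v_0 = (-2, 0).
v_1 = A·v_0 = (4, -4).
v_2 = A·v_1 = (0, 16).

v_2 = (0, 16)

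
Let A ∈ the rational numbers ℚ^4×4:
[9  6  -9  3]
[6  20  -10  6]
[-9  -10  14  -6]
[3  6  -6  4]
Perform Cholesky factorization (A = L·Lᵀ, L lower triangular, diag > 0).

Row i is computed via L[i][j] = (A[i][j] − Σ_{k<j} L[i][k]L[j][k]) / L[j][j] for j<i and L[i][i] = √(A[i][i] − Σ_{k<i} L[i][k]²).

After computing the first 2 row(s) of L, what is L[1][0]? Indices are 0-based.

L[1][0] = 2

Step 1: L[0][0] = √(9) = 3.
  L[1][0] = (6) / L[0][0] = 2.
Step 2: L[1][1] = √(16) = 4.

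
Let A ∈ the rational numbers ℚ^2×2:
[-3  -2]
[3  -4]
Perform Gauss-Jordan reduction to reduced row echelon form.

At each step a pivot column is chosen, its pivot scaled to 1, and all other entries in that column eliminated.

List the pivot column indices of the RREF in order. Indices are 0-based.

[1] R0 /= -3  ⇒  (1, 2/3)
     R1 -= 3·R0  ⇒  (0, -6)
[2] R1 /= -6  ⇒  (0, 1)
     R0 -= 2/3·R1  ⇒  (1, 0)

pivot columns: 0, 1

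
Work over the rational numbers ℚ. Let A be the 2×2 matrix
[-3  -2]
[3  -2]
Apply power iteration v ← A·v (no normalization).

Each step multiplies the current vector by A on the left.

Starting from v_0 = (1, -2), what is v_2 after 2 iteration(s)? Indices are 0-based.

v_0 = (1, -2).
v_1 = A·v_0 = (1, 7).
v_2 = A·v_1 = (-17, -11).

v_2 = (-17, -11)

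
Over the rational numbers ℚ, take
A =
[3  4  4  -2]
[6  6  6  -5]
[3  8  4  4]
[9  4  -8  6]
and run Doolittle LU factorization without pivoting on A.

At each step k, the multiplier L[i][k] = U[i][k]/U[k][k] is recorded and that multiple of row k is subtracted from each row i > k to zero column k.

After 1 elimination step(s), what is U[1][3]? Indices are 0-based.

U[1][3] = -1

k=0: U[0][0]=3
  eliminate (1,0): mult=2, new row 1: (0, -2, -2, -1); set L[1][0]=2
  eliminate (2,0): mult=1, new row 2: (0, 4, 0, 6); set L[2][0]=1
  eliminate (3,0): mult=3, new row 3: (0, -8, -20, 12); set L[3][0]=3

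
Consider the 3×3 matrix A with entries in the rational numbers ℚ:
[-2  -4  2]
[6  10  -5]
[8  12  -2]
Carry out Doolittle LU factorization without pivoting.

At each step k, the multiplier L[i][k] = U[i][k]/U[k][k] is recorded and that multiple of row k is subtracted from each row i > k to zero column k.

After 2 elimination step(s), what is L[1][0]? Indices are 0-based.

[col 0] pivot -2
  R1 -= -3*R0 → (0, -2, 1)  (L[1][0] := -3)
  R2 -= -4*R0 → (0, -4, 6)  (L[2][0] := -4)
[col 1] pivot -2
  R2 -= 2*R1 → (0, 0, 4)  (L[2][1] := 2)

L[1][0] = -3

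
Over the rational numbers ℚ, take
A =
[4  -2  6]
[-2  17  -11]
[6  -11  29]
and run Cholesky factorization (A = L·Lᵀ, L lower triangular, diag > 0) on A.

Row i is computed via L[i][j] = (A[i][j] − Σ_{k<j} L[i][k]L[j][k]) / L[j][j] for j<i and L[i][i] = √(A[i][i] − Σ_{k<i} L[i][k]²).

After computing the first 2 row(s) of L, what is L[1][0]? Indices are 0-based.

Step 1: L[0][0] = √(4) = 2.
  L[1][0] = (-2) / L[0][0] = -1.
Step 2: L[1][1] = √(16) = 4.

L[1][0] = -1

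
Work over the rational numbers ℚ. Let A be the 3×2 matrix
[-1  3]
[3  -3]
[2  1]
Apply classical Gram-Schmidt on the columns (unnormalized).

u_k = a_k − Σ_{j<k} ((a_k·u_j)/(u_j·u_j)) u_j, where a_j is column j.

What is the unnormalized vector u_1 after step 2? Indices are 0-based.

u_1 = (16/7, -6/7, 17/7)

Step 1: u_0 = a_0 = (-1, 3, 2).
Step 2: u_1 = a_1 − (-5/7)·u_0 = (16/7, -6/7, 17/7).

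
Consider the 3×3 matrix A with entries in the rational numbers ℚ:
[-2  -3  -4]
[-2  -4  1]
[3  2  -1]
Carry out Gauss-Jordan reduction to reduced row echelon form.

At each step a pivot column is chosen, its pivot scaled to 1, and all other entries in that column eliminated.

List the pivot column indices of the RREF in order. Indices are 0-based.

pivot columns: 0, 1, 2

pivot(0,0)=-2: scale R0 → (1, 3/2, 2)
  clear (1,0): R1 −= (-2)R0 → (0, -1, 5)
  clear (2,0): R2 −= (3)R0 → (0, -5/2, -7)
pivot(1,1)=-1: scale R1 → (0, 1, -5)
  clear (0,1): R0 −= (3/2)R1 → (1, 0, 19/2)
  clear (2,1): R2 −= (-5/2)R1 → (0, 0, -39/2)
pivot(2,2)=-39/2: scale R2 → (0, 0, 1)
  clear (0,2): R0 −= (19/2)R2 → (1, 0, 0)
  clear (1,2): R1 −= (-5)R2 → (0, 1, 0)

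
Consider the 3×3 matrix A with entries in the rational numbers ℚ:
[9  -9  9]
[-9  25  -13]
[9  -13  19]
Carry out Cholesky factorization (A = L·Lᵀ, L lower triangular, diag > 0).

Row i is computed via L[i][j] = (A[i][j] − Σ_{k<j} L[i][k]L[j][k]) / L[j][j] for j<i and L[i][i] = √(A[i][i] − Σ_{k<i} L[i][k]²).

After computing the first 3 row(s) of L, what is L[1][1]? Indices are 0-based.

Step 1: L[0][0] = √(9) = 3.
  L[1][0] = (-9) / L[0][0] = -3.
Step 2: L[1][1] = √(16) = 4.
  L[2][0] = (9) / L[0][0] = 3.
  L[2][1] = (-4) / L[1][1] = -1.
Step 3: L[2][2] = √(9) = 3.

L[1][1] = 4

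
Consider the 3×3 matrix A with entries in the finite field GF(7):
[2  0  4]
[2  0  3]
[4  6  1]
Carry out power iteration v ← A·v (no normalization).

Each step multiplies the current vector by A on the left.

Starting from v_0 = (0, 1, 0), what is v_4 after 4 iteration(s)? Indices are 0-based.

v_0 = (0, 1, 0).
v_1 = A·v_0 = (0, 0, 6).
v_2 = A·v_1 = (3, 4, 6).
v_3 = A·v_2 = (2, 3, 0).
v_4 = A·v_3 = (4, 4, 5).

v_4 = (4, 4, 5)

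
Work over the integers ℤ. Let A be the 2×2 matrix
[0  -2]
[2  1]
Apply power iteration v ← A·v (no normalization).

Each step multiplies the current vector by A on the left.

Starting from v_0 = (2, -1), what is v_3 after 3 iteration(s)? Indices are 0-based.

v_3 = (-14, -5)

v_0 = (2, -1).
v_1 = A·v_0 = (2, 3).
v_2 = A·v_1 = (-6, 7).
v_3 = A·v_2 = (-14, -5).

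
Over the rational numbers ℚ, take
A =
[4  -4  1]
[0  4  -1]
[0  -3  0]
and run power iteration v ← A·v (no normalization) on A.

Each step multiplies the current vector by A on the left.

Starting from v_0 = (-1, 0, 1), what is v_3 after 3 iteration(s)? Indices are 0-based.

v_3 = (-13, -19, 12)

v_0 = (-1, 0, 1).
v_1 = A·v_0 = (-3, -1, 0).
v_2 = A·v_1 = (-8, -4, 3).
v_3 = A·v_2 = (-13, -19, 12).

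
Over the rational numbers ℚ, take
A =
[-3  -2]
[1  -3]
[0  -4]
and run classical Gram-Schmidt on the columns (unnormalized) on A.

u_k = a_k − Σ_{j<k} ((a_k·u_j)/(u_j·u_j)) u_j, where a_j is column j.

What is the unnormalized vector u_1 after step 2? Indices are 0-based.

u_1 = (-11/10, -33/10, -4)

Step 1: u_0 = a_0 = (-3, 1, 0).
Step 2: u_1 = a_1 − (3/10)·u_0 = (-11/10, -33/10, -4).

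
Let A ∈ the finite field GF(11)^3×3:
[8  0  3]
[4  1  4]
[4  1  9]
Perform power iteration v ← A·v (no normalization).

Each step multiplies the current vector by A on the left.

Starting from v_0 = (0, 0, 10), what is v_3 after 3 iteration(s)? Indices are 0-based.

v_0 = (0, 0, 10).
v_1 = A·v_0 = (8, 7, 2).
v_2 = A·v_1 = (4, 3, 2).
v_3 = A·v_2 = (5, 5, 4).

v_3 = (5, 5, 4)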